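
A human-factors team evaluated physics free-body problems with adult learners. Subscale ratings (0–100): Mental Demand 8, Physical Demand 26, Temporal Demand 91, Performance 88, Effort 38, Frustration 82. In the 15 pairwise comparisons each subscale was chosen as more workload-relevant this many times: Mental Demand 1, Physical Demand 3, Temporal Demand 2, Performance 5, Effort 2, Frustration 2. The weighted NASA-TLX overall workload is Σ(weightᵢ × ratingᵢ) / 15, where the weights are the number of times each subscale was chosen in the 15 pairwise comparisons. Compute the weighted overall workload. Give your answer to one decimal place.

63.2

The tallies are the weights (they sum to 15).
Weighted sum = 1·8 + 3·26 + 2·91 + 5·88 + 2·38 + 2·82
            = 8 + 78 + 182 + 440 + 76 + 164 = 948.
Overall workload = 948 / 15 = 63.2000 ≈ 63.2.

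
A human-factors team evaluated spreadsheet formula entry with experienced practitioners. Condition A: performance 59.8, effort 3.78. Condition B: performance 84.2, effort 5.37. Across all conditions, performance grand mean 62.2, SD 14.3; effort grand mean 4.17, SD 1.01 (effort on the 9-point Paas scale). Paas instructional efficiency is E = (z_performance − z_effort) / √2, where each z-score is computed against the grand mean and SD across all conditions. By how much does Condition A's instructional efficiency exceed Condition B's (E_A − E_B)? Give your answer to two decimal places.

Condition A: z_P = (59.8 − 62.2)/14.3 = -0.1678; z_E = (3.78 − 4.17)/1.01 = -0.3861; E_A = (-0.1678 − (-0.3861))/√2 = 0.1544.
Condition B: z_P = (84.2 − 62.2)/14.3 = 1.5385; z_E = (5.37 − 4.17)/1.01 = 1.1881; E_B = (1.5385 − 1.1881)/√2 = 0.2478.
E_A − E_B = 0.1544 − 0.2478 = -0.0934 ≈ -0.09.

-0.09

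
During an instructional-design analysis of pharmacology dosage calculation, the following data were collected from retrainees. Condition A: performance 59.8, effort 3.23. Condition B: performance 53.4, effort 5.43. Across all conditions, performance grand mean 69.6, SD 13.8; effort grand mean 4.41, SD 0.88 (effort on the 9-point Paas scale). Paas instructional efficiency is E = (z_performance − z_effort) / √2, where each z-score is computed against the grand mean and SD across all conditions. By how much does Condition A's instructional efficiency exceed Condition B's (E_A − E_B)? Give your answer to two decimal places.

2.10

Condition A: z_P = (59.8 − 69.6)/13.8 = -0.7101; z_E = (3.23 − 4.41)/0.88 = -1.3409; E_A = (-0.7101 − (-1.3409))/√2 = 0.4460.
Condition B: z_P = (53.4 − 69.6)/13.8 = -1.1739; z_E = (5.43 − 4.41)/0.88 = 1.1591; E_B = (-1.1739 − 1.1591)/√2 = -1.6497.
E_A − E_B = 0.4460 − (-1.6497) = 2.0957 ≈ 2.10.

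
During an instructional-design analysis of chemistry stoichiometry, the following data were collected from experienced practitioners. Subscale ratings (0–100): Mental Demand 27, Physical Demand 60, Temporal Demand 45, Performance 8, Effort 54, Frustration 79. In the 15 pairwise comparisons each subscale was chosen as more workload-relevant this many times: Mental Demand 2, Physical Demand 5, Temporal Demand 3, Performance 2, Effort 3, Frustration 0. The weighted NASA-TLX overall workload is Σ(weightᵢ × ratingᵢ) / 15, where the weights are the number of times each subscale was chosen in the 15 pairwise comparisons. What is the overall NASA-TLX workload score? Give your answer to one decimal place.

The tallies are the weights (they sum to 15).
Weighted sum = 2·27 + 5·60 + 3·45 + 2·8 + 3·54 + 0·79
            = 54 + 300 + 135 + 16 + 162 + 0 = 667.
Overall workload = 667 / 15 = 44.4667 ≈ 44.5.

44.5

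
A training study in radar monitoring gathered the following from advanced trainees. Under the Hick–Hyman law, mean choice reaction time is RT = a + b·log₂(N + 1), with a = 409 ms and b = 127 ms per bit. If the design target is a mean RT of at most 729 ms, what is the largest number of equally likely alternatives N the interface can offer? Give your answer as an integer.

4

Set 409 + 127·log₂(N + 1) ≤ 729.
log₂(N + 1) ≤ (729 − 409) / 127 = 2.5197.
N + 1 ≤ 2^2.5197 = 5.7346.
N ≤ 4.7346, so the largest integer N is 4.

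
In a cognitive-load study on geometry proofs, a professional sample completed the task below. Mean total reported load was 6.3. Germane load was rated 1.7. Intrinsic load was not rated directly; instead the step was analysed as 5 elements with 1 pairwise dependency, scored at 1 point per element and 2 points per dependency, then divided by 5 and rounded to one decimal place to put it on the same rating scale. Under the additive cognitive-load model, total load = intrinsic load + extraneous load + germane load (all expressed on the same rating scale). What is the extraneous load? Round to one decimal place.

3.2

Intrinsic (element-interactivity): (5 × 1 + 1 × 2) / 5 = 7 / 5 = 1.4000 → 1.4.
extraneous load = total − intrinsic − germane
             = 6.3 − 1.4 − 1.7 = 3.2.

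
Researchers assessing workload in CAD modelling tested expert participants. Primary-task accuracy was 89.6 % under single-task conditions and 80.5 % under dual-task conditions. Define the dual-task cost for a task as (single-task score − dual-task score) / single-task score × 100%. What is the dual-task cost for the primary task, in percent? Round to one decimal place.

10.2

Cost = (89.6 − 80.5) / 89.6 × 100%
     = 9.1000 / 89.6 × 100% = 10.1562%.
≈ 10.2%.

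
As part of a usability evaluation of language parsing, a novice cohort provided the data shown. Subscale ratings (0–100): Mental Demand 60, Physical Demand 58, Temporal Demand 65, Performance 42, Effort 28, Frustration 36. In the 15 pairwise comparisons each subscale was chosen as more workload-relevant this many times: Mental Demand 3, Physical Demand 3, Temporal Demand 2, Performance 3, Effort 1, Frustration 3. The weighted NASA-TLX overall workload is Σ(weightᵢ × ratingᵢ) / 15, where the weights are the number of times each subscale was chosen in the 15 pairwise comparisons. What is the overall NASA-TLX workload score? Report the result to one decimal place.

The tallies are the weights (they sum to 15).
Weighted sum = 3·60 + 3·58 + 2·65 + 3·42 + 1·28 + 3·36
            = 180 + 174 + 130 + 126 + 28 + 108 = 746.
Overall workload = 746 / 15 = 49.7333 ≈ 49.7.

49.7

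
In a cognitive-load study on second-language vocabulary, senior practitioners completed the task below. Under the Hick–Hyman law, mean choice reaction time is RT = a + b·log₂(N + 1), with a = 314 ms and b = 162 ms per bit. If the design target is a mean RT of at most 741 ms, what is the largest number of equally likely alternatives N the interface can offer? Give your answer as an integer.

Set 314 + 162·log₂(N + 1) ≤ 741.
log₂(N + 1) ≤ (741 − 314) / 162 = 2.6358.
N + 1 ≤ 2^2.6358 = 6.2152.
N ≤ 5.2152, so the largest integer N is 5.

5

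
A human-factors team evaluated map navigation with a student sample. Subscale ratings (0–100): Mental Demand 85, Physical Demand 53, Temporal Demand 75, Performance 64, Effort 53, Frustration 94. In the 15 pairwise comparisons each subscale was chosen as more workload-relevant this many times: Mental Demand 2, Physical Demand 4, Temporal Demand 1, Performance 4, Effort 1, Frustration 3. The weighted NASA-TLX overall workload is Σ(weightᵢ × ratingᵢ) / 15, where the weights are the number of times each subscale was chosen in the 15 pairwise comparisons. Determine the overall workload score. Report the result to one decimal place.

The tallies are the weights (they sum to 15).
Weighted sum = 2·85 + 4·53 + 1·75 + 4·64 + 1·53 + 3·94
            = 170 + 212 + 75 + 256 + 53 + 282 = 1048.
Overall workload = 1048 / 15 = 69.8667 ≈ 69.9.

69.9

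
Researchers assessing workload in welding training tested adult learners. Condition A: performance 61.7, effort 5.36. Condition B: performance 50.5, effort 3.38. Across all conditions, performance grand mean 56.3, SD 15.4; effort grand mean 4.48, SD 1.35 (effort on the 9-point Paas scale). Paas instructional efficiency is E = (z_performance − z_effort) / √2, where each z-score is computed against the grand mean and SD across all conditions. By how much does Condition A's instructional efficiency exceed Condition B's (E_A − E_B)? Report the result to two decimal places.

-0.52

Condition A: z_P = (61.7 − 56.3)/15.4 = 0.3506; z_E = (5.36 − 4.48)/1.35 = 0.6519; E_A = (0.3506 − 0.6519)/√2 = -0.2131.
Condition B: z_P = (50.5 − 56.3)/15.4 = -0.3766; z_E = (3.38 − 4.48)/1.35 = -0.8148; E_B = (-0.3766 − (-0.8148))/√2 = 0.3099.
E_A − E_B = -0.2131 − 0.3099 = -0.5230 ≈ -0.52.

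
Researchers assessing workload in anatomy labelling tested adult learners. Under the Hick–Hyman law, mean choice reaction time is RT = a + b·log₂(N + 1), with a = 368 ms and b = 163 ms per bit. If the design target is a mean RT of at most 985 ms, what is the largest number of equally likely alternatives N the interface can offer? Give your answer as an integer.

12

Set 368 + 163·log₂(N + 1) ≤ 985.
log₂(N + 1) ≤ (985 − 368) / 163 = 3.7853.
N + 1 ≤ 2^3.7853 = 13.7876.
N ≤ 12.7876, so the largest integer N is 12.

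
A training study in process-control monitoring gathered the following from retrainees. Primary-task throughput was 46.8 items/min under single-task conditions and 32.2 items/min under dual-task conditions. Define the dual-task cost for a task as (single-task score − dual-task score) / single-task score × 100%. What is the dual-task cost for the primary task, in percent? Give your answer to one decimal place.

Cost = (46.8 − 32.2) / 46.8 × 100%
     = 14.6000 / 46.8 × 100% = 31.1966%.
≈ 31.2%.

31.2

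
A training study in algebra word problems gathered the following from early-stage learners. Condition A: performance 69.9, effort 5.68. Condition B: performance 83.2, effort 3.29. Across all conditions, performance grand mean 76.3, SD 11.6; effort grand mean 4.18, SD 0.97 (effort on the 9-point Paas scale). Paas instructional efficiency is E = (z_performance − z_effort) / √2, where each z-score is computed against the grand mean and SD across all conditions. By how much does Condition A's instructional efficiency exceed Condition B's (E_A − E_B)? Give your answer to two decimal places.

-2.55

Condition A: z_P = (69.9 − 76.3)/11.6 = -0.5517; z_E = (5.68 − 4.18)/0.97 = 1.5464; E_A = (-0.5517 − 1.5464)/√2 = -1.4836.
Condition B: z_P = (83.2 − 76.3)/11.6 = 0.5948; z_E = (3.29 − 4.18)/0.97 = -0.9175; E_B = (0.5948 − (-0.9175))/√2 = 1.0694.
E_A − E_B = -1.4836 − 1.0694 = -2.5530 ≈ -2.55.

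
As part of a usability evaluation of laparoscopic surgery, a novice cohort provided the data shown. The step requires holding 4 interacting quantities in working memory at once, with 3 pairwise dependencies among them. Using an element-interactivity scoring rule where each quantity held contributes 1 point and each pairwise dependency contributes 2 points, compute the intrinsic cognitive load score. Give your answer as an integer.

10

Element contribution: 4 × 1 = 4.
Interaction contribution: 3 × 2 = 6.
Intrinsic load = 4 + 6 = 10.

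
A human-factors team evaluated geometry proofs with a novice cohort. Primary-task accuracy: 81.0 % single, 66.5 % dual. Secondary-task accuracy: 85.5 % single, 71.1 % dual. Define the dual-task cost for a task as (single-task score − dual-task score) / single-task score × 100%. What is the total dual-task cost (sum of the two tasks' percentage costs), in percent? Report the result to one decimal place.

34.7

Primary cost = (81.0 − 66.5) / 81.0 × 100% = 17.9012%.
Secondary cost = (85.5 − 71.1) / 85.5 × 100% = 16.8421%.
Total = 17.9012% + 16.8421% = 34.7433% ≈ 34.7%.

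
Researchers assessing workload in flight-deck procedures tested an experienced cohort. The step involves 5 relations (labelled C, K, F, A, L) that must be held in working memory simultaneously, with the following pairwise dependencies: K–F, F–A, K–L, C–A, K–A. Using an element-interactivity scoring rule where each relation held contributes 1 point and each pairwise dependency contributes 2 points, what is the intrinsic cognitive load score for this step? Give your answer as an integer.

15

Count of relations held simultaneously: 5.
Count of pairwise dependencies listed: 5.
Element contribution: 5 × 1 = 5.
Interaction contribution: 5 × 2 = 10.
Intrinsic load = 5 + 10 = 15.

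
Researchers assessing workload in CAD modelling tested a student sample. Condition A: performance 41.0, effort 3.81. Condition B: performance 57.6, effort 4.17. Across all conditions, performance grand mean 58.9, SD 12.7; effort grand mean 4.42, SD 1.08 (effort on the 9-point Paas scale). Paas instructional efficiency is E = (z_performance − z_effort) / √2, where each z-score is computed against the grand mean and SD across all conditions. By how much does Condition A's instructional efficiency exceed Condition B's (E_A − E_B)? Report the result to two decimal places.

Condition A: z_P = (41.0 − 58.9)/12.7 = -1.4094; z_E = (3.81 − 4.42)/1.08 = -0.5648; E_A = (-1.4094 − (-0.5648))/√2 = -0.5972.
Condition B: z_P = (57.6 − 58.9)/12.7 = -0.1024; z_E = (4.17 − 4.42)/1.08 = -0.2315; E_B = (-0.1024 − (-0.2315))/√2 = 0.0913.
E_A − E_B = -0.5972 − 0.0913 = -0.6885 ≈ -0.69.

-0.69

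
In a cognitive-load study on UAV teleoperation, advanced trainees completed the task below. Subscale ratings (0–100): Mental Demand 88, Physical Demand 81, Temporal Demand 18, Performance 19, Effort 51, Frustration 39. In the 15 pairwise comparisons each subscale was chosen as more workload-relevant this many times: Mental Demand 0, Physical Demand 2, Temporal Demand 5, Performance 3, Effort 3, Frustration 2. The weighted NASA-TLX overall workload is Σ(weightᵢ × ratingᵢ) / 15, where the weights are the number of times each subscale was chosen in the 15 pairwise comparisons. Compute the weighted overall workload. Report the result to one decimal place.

36.0

The tallies are the weights (they sum to 15).
Weighted sum = 0·88 + 2·81 + 5·18 + 3·19 + 3·51 + 2·39
            = 0 + 162 + 90 + 57 + 153 + 78 = 540.
Overall workload = 540 / 15 = 36.0000 ≈ 36.0.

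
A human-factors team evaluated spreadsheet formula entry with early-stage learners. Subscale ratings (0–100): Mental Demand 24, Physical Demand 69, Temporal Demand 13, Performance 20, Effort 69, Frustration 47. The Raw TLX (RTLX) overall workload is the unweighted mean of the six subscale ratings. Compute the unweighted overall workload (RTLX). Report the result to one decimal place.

40.3

Sum of ratings = 24 + 69 + 13 + 20 + 69 + 47 = 242.
RTLX = 242 / 6 = 40.3333 ≈ 40.3.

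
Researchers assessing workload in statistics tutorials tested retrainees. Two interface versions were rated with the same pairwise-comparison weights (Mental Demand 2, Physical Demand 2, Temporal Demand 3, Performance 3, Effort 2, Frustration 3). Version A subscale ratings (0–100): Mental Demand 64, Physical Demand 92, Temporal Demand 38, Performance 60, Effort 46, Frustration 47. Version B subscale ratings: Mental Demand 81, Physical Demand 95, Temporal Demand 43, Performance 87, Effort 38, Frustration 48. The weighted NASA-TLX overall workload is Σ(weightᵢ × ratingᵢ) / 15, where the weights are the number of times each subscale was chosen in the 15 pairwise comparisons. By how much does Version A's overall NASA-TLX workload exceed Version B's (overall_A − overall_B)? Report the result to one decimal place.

Version A weighted sum = 2·64 + 2·92 + 3·38 + 3·60 + 2·46 + 3·47 = 128 + 184 + 114 + 180 + 92 + 141 = 839; overall_A = 839/15 = 55.9333.
Version B weighted sum = 2·81 + 2·95 + 3·43 + 3·87 + 2·38 + 3·48 = 162 + 190 + 129 + 261 + 76 + 144 = 962; overall_B = 962/15 = 64.1333.
Difference = 55.9333 − 64.1333 = -8.2000 ≈ -8.2.

-8.2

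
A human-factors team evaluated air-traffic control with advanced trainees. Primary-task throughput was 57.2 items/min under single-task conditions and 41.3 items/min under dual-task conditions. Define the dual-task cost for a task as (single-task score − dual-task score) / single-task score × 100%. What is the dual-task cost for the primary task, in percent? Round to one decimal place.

27.8

Cost = (57.2 − 41.3) / 57.2 × 100%
     = 15.9000 / 57.2 × 100% = 27.7972%.
≈ 27.8%.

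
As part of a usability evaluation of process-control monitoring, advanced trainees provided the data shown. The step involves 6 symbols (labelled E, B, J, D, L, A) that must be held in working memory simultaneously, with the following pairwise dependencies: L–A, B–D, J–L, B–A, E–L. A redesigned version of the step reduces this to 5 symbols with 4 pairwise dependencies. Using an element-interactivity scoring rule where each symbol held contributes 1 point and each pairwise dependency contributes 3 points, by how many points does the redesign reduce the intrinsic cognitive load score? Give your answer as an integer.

4

Original: 6 × 1 + 5 × 3 = 6 + 15 = 21.
Redesigned: 5 × 1 + 4 × 3 = 5 + 12 = 17.
Reduction = 21 − 17 = 4.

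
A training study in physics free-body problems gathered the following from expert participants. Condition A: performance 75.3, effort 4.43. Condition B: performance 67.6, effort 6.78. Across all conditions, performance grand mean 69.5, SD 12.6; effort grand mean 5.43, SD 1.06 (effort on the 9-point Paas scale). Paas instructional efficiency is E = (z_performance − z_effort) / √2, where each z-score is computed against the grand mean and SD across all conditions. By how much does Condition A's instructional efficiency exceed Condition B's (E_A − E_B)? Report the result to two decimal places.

Condition A: z_P = (75.3 − 69.5)/12.6 = 0.4603; z_E = (4.43 − 5.43)/1.06 = -0.9434; E_A = (0.4603 − (-0.9434))/√2 = 0.9926.
Condition B: z_P = (67.6 − 69.5)/12.6 = -0.1508; z_E = (6.78 − 5.43)/1.06 = 1.2736; E_B = (-0.1508 − 1.2736)/√2 = -1.0072.
E_A − E_B = 0.9926 − (-1.0072) = 1.9998 ≈ 2.00.

2.00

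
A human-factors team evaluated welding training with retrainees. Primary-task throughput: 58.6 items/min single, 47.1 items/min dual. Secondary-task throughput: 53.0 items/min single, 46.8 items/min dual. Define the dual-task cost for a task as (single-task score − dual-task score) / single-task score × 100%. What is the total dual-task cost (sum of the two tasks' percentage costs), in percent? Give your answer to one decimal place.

31.3

Primary cost = (58.6 − 47.1) / 58.6 × 100% = 19.6246%.
Secondary cost = (53.0 − 46.8) / 53.0 × 100% = 11.6981%.
Total = 19.6246% + 11.6981% = 31.3227% ≈ 31.3%.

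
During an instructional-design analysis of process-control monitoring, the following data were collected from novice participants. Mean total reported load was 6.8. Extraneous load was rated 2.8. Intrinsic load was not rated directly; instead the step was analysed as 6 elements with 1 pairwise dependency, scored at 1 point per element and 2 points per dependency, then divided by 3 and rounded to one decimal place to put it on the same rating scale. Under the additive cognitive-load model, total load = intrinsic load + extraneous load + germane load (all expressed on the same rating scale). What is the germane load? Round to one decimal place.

Intrinsic (element-interactivity): (6 × 1 + 1 × 2) / 3 = 8 / 3 = 2.6667 → 2.7.
germane load = total − intrinsic − extraneous
             = 6.8 − 2.7 − 2.8 = 1.3.

1.3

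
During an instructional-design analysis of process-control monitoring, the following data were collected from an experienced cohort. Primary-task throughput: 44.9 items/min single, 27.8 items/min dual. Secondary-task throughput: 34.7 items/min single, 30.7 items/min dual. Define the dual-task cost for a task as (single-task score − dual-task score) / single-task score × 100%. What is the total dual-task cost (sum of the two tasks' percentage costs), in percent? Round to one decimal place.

Primary cost = (44.9 − 27.8) / 44.9 × 100% = 38.0846%.
Secondary cost = (34.7 − 30.7) / 34.7 × 100% = 11.5274%.
Total = 38.0846% + 11.5274% = 49.6120% ≈ 49.6%.

49.6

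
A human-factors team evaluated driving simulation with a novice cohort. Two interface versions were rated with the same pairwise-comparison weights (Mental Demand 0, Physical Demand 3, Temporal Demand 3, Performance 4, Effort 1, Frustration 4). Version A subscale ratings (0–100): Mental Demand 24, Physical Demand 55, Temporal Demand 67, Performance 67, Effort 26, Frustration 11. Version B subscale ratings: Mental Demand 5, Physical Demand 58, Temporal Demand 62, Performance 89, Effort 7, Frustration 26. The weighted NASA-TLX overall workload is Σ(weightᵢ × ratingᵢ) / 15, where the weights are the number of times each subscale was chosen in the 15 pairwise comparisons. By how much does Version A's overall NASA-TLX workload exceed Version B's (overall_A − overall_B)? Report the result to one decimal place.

Version A weighted sum = 0·24 + 3·55 + 3·67 + 4·67 + 1·26 + 4·11 = 0 + 165 + 201 + 268 + 26 + 44 = 704; overall_A = 704/15 = 46.9333.
Version B weighted sum = 0·5 + 3·58 + 3·62 + 4·89 + 1·7 + 4·26 = 0 + 174 + 186 + 356 + 7 + 104 = 827; overall_B = 827/15 = 55.1333.
Difference = 46.9333 − 55.1333 = -8.2000 ≈ -8.2.

-8.2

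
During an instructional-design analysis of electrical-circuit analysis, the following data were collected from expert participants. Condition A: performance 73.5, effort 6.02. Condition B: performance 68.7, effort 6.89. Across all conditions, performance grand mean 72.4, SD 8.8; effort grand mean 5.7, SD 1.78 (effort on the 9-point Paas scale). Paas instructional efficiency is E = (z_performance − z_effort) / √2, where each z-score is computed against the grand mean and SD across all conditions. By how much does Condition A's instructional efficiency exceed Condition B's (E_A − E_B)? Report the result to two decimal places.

0.73

Condition A: z_P = (73.5 − 72.4)/8.8 = 0.1250; z_E = (6.02 − 5.7)/1.78 = 0.1798; E_A = (0.1250 − 0.1798)/√2 = -0.0387.
Condition B: z_P = (68.7 − 72.4)/8.8 = -0.4205; z_E = (6.89 − 5.7)/1.78 = 0.6685; E_B = (-0.4205 − 0.6685)/√2 = -0.7700.
E_A − E_B = -0.0387 − (-0.7700) = 0.7313 ≈ 0.73.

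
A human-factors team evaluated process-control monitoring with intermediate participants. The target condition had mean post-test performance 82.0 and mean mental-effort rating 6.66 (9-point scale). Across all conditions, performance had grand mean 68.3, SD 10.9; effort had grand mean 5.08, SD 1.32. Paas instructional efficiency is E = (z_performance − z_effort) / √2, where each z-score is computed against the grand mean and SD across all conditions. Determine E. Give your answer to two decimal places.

z_performance = (82.0 − 68.3) / 10.9 = 13.7000 / 10.9 = 1.2569.
z_effort = (6.66 − 5.08) / 1.32 = 1.5800 / 1.32 = 1.1970.
z_P − z_E = 1.2569 − 1.1970 = 0.0599.
E = 0.0599 / √2 = 0.0599 / 1.41421 = 0.0424 ≈ 0.04.

0.04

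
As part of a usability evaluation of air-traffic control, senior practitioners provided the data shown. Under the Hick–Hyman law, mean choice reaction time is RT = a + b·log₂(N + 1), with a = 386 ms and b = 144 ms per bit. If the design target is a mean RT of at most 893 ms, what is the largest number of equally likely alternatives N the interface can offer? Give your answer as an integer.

Set 386 + 144·log₂(N + 1) ≤ 893.
log₂(N + 1) ≤ (893 − 386) / 144 = 3.5208.
N + 1 ≤ 2^3.5208 = 11.4780.
N ≤ 10.4780, so the largest integer N is 10.

10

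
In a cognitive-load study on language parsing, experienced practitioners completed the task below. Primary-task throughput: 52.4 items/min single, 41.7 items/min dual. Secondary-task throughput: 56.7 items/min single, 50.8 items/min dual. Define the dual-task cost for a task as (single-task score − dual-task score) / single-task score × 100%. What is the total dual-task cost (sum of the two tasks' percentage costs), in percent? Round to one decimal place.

Primary cost = (52.4 − 41.7) / 52.4 × 100% = 20.4198%.
Secondary cost = (56.7 − 50.8) / 56.7 × 100% = 10.4056%.
Total = 20.4198% + 10.4056% = 30.8254% ≈ 30.8%.

30.8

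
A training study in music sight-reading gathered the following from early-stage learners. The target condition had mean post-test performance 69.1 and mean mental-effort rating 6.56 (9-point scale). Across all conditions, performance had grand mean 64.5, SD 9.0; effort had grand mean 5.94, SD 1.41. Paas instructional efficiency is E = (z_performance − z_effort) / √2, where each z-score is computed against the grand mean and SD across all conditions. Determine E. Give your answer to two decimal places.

z_performance = (69.1 − 64.5) / 9.0 = 4.6000 / 9.0 = 0.5111.
z_effort = (6.56 − 5.94) / 1.41 = 0.6200 / 1.41 = 0.4397.
z_P − z_E = 0.5111 − 0.4397 = 0.0714.
E = 0.0714 / √2 = 0.0714 / 1.41421 = 0.0505 ≈ 0.05.

0.05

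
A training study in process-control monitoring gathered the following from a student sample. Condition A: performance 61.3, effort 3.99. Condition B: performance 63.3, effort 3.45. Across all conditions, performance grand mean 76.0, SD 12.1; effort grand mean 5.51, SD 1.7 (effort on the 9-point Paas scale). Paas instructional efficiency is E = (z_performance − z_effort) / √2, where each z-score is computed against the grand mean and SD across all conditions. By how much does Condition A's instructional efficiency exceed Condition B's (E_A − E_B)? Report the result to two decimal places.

Condition A: z_P = (61.3 − 76.0)/12.1 = -1.2149; z_E = (3.99 − 5.51)/1.7 = -0.8941; E_A = (-1.2149 − (-0.8941))/√2 = -0.2268.
Condition B: z_P = (63.3 − 76.0)/12.1 = -1.0496; z_E = (3.45 − 5.51)/1.7 = -1.2118; E_B = (-1.0496 − (-1.2118))/√2 = 0.1147.
E_A − E_B = -0.2268 − 0.1147 = -0.3415 ≈ -0.34.

-0.34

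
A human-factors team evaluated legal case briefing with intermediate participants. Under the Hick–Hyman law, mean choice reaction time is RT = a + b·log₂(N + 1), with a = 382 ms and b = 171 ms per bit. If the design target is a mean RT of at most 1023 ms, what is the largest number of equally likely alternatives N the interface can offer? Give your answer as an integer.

Set 382 + 171·log₂(N + 1) ≤ 1023.
log₂(N + 1) ≤ (1023 − 382) / 171 = 3.7485.
N + 1 ≤ 2^3.7485 = 13.4404.
N ≤ 12.4404, so the largest integer N is 12.

12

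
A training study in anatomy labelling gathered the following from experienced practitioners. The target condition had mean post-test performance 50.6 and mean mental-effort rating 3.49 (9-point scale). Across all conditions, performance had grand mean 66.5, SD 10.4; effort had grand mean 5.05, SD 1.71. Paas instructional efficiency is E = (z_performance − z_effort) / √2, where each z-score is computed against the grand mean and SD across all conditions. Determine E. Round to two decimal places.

-0.44

z_performance = (50.6 − 66.5) / 10.4 = -15.9000 / 10.4 = -1.5288.
z_effort = (3.49 − 5.05) / 1.71 = -1.5600 / 1.71 = -0.9123.
z_P − z_E = -1.5288 − (-0.9123) = -0.6165.
E = -0.6165 / √2 = -0.6165 / 1.41421 = -0.4359 ≈ -0.44.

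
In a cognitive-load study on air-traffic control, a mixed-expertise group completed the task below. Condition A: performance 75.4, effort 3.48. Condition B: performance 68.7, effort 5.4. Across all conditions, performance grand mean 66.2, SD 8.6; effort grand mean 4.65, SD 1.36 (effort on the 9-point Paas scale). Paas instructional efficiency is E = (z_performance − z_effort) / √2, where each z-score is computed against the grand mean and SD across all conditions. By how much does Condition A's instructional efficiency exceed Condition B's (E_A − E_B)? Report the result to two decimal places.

Condition A: z_P = (75.4 − 66.2)/8.6 = 1.0698; z_E = (3.48 − 4.65)/1.36 = -0.8603; E_A = (1.0698 − (-0.8603))/√2 = 1.3648.
Condition B: z_P = (68.7 − 66.2)/8.6 = 0.2907; z_E = (5.4 − 4.65)/1.36 = 0.5515; E_B = (0.2907 − 0.5515)/√2 = -0.1844.
E_A − E_B = 1.3648 − (-0.1844) = 1.5492 ≈ 1.55.

1.55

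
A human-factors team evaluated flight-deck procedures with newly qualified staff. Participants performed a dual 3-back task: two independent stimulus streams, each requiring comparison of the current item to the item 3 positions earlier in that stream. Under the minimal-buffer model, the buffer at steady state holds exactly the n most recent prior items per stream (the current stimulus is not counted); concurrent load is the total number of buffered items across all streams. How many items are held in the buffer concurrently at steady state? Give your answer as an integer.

Each stream's buffer holds its 3 most recent prior items.
Two independent streams: 2 × 3 = 6 buffered items at steady state.

6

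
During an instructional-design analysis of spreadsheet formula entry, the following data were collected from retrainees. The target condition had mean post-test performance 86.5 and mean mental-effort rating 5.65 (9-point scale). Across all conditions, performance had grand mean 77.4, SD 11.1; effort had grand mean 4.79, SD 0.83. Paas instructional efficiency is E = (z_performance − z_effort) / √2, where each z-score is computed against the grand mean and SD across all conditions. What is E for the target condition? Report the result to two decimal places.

z_performance = (86.5 − 77.4) / 11.1 = 9.1000 / 11.1 = 0.8198.
z_effort = (5.65 − 4.79) / 0.83 = 0.8600 / 0.83 = 1.0361.
z_P − z_E = 0.8198 − 1.0361 = -0.2163.
E = -0.2163 / √2 = -0.2163 / 1.41421 = -0.1529 ≈ -0.15.

-0.15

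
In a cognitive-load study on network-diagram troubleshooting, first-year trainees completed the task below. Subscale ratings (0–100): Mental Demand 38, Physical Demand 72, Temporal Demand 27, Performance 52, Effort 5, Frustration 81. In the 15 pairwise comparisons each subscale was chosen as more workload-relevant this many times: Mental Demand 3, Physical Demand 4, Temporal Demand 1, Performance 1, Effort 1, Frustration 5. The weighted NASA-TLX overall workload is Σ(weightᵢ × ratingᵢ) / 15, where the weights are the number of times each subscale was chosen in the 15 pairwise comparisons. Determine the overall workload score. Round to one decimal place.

59.4

The tallies are the weights (they sum to 15).
Weighted sum = 3·38 + 4·72 + 1·27 + 1·52 + 1·5 + 5·81
            = 114 + 288 + 27 + 52 + 5 + 405 = 891.
Overall workload = 891 / 15 = 59.4000 ≈ 59.4.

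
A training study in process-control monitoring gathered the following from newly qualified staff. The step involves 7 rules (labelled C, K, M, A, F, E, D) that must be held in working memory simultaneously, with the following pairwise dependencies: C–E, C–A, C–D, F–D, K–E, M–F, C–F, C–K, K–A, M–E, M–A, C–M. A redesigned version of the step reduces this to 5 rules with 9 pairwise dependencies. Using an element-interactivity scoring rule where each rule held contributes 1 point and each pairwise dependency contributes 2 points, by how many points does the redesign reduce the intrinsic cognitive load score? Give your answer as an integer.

Original: 7 × 1 + 12 × 2 = 7 + 24 = 31.
Redesigned: 5 × 1 + 9 × 2 = 5 + 18 = 23.
Reduction = 31 − 23 = 8.

8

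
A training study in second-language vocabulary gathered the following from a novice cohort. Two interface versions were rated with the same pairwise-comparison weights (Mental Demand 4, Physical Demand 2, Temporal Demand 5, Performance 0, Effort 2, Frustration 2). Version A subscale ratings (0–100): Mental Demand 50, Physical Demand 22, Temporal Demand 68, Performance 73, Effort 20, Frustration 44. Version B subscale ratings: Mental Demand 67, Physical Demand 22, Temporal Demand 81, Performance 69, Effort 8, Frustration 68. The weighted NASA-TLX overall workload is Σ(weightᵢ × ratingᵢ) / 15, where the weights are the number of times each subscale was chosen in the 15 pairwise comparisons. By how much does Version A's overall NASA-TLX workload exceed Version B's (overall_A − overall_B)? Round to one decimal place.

Version A weighted sum = 4·50 + 2·22 + 5·68 + 0·73 + 2·20 + 2·44 = 200 + 44 + 340 + 0 + 40 + 88 = 712; overall_A = 712/15 = 47.4667.
Version B weighted sum = 4·67 + 2·22 + 5·81 + 0·69 + 2·8 + 2·68 = 268 + 44 + 405 + 0 + 16 + 136 = 869; overall_B = 869/15 = 57.9333.
Difference = 47.4667 − 57.9333 = -10.4666 ≈ -10.5.

-10.5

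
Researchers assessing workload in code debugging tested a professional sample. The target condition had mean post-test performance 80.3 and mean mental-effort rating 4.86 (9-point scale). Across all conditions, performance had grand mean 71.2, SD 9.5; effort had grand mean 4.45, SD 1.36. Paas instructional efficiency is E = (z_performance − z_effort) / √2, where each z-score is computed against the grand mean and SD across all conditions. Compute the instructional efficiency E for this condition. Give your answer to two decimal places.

z_performance = (80.3 − 71.2) / 9.5 = 9.1000 / 9.5 = 0.9579.
z_effort = (4.86 − 4.45) / 1.36 = 0.4100 / 1.36 = 0.3015.
z_P − z_E = 0.9579 − 0.3015 = 0.6564.
E = 0.6564 / √2 = 0.6564 / 1.41421 = 0.4641 ≈ 0.46.

0.46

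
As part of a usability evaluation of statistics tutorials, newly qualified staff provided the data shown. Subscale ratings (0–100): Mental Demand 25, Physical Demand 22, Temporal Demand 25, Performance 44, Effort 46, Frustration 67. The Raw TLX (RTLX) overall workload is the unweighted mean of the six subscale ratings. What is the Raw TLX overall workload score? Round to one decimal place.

38.2

Sum of ratings = 25 + 22 + 25 + 44 + 46 + 67 = 229.
RTLX = 229 / 6 = 38.1667 ≈ 38.2.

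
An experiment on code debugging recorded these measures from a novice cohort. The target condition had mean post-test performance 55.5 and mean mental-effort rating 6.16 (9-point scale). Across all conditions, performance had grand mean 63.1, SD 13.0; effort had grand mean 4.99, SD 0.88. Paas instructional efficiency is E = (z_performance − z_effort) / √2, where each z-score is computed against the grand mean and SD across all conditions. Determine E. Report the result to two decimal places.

-1.35

z_performance = (55.5 − 63.1) / 13.0 = -7.6000 / 13.0 = -0.5846.
z_effort = (6.16 − 4.99) / 0.88 = 1.1700 / 0.88 = 1.3295.
z_P − z_E = -0.5846 − 1.3295 = -1.9141.
E = -1.9141 / √2 = -1.9141 / 1.41421 = -1.3535 ≈ -1.35.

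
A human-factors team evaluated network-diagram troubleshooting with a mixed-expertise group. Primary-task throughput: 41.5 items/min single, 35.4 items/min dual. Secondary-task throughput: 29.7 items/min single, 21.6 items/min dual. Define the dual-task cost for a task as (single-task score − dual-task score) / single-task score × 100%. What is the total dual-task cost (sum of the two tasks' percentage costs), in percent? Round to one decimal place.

42.0

Primary cost = (41.5 − 35.4) / 41.5 × 100% = 14.6988%.
Secondary cost = (29.7 − 21.6) / 29.7 × 100% = 27.2727%.
Total = 14.6988% + 27.2727% = 41.9715% ≈ 42.0%.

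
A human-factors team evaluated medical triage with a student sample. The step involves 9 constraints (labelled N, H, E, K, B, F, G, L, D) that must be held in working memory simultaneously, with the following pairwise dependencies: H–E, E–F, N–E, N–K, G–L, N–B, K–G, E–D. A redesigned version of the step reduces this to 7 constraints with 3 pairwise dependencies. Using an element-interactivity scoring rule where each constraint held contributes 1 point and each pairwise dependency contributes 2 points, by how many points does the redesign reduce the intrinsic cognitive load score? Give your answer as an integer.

12

Original: 9 × 1 + 8 × 2 = 9 + 16 = 25.
Redesigned: 7 × 1 + 3 × 2 = 7 + 6 = 13.
Reduction = 25 − 13 = 12.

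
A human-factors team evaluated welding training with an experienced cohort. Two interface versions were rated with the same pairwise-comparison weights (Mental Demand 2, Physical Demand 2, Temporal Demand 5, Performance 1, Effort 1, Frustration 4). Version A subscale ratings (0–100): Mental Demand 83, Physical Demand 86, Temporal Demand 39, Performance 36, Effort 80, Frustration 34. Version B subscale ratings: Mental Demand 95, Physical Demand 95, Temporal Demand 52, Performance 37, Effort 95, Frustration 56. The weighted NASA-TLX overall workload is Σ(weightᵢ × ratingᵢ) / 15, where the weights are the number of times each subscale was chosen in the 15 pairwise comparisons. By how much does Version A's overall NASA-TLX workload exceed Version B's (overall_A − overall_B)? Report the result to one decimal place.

Version A weighted sum = 2·83 + 2·86 + 5·39 + 1·36 + 1·80 + 4·34 = 166 + 172 + 195 + 36 + 80 + 136 = 785; overall_A = 785/15 = 52.3333.
Version B weighted sum = 2·95 + 2·95 + 5·52 + 1·37 + 1·95 + 4·56 = 190 + 190 + 260 + 37 + 95 + 224 = 996; overall_B = 996/15 = 66.4000.
Difference = 52.3333 − 66.4000 = -14.0667 ≈ -14.1.

-14.1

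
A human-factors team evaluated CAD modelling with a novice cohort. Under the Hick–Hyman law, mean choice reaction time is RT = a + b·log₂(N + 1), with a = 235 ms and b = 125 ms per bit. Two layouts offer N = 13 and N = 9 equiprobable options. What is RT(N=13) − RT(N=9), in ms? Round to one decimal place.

RT(13) = 235 + 125·log₂(14) = 235 + 125·3.8074 = 710.9250 ms.
RT(9) = 235 + 125·log₂(10) = 235 + 125·3.3219 = 650.2375 ms.
Difference = 710.9250 − 650.2375 = 60.6875 ≈ 60.7 ms.

60.7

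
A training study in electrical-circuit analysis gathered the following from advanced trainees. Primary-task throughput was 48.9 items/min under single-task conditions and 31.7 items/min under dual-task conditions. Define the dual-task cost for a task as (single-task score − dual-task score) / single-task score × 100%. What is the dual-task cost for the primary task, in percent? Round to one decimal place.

Cost = (48.9 − 31.7) / 48.9 × 100%
     = 17.2000 / 48.9 × 100% = 35.1738%.
≈ 35.2%.

35.2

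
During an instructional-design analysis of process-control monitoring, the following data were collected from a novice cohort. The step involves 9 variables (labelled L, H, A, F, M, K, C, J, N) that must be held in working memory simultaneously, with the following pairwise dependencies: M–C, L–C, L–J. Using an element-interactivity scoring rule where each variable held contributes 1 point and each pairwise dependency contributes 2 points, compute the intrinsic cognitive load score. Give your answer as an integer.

Count of variables held simultaneously: 9.
Count of pairwise dependencies listed: 3.
Element contribution: 9 × 1 = 9.
Interaction contribution: 3 × 2 = 6.
Intrinsic load = 9 + 6 = 15.

15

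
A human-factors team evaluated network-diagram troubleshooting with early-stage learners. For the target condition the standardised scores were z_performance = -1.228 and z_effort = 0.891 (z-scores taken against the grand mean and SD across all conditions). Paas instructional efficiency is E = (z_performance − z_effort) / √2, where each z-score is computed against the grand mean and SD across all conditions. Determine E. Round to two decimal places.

-1.50

z_P − z_E = -1.228 − 0.891 = -2.1190.
E = -2.1190 / √2 = -2.1190 / 1.41421 = -1.4984 ≈ -1.50.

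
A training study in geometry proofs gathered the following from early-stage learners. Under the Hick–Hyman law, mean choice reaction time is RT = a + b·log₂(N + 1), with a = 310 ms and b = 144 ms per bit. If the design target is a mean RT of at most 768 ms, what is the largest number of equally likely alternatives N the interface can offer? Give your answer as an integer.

Set 310 + 144·log₂(N + 1) ≤ 768.
log₂(N + 1) ≤ (768 − 310) / 144 = 3.1806.
N + 1 ≤ 2^3.1806 = 9.0668.
N ≤ 8.0668, so the largest integer N is 8.

8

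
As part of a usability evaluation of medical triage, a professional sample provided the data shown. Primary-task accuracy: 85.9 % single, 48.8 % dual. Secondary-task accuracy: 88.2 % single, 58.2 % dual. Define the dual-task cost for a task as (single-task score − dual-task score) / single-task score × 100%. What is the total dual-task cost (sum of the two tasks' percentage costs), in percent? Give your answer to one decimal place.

Primary cost = (85.9 − 48.8) / 85.9 × 100% = 43.1898%.
Secondary cost = (88.2 − 58.2) / 88.2 × 100% = 34.0136%.
Total = 43.1898% + 34.0136% = 77.2034% ≈ 77.2%.

77.2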